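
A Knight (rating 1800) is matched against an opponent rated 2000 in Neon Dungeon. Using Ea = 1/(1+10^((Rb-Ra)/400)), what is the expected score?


Elo expected score: Ea = 1/(1 + 10^((Rb-Ra)/400))
Rb - Ra = 2000 - 1800 = 200
(Rb-Ra)/400 = 200/400 = 0.5
10^0.5 = 3.162278
Ea = 1/(1 + 3.162278) = 1/4.162278 = 0.2403

0.2403


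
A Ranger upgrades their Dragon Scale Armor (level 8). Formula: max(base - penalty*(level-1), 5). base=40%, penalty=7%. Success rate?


raw_rate = 40 - 7 * (8 - 1)
= 40 - 7 * 7
= 40 - 49
= -9
Apply floor: max(-9, 5) = 5%

5%


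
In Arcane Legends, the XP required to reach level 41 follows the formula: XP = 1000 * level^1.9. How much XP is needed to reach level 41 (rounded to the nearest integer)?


XP = 1000 * level^1.9
Substitute level = 41:
XP = 1000 * 41^1.9
= 1000 * 1159.5496
= 1159550

1159550 XP


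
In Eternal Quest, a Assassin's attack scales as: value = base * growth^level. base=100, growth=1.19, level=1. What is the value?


value = base * growth^level
= 100 * 1.19^1
= 100 * 1.19
= 119.00

119.00 attack


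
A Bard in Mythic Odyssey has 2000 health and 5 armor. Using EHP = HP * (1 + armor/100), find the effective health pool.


EHP = 2000 * (1 + 5/100)
= 2000 * (1 + 0.05)
= 2000 * 1.05
= 2100.0

2100.0 EHP


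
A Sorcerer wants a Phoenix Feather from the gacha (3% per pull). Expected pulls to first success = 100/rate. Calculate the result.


Expected pulls for a geometric distribution = 1/p = 100 / rate%
= 100 / 3
= 33.33

33.33 pulls


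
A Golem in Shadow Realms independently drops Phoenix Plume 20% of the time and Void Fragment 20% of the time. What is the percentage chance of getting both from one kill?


For independent events, P(both) = P(A) * P(B)
= 20% * 20%
= 400 / 100 %
= 4.0%

4.0%


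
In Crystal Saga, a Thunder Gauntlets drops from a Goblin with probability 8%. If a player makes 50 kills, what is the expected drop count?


Expected drops = kills * (drop_rate / 100)
= 50 * (8 / 100)
= 50 * 0.08
= 4.0

4.0 drops


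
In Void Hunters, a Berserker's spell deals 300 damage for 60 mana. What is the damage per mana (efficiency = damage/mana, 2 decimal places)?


Efficiency = damage / mana
= 300 / 60
= 5.00

5.00 dmg/mana


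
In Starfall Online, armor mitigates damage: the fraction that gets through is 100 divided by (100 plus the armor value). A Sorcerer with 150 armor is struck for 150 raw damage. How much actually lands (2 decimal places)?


actual = 150 * 100 / (100 + 150)
= 150 * 100 / 250
= 15000 / 250
= 60.00

60.00 damage


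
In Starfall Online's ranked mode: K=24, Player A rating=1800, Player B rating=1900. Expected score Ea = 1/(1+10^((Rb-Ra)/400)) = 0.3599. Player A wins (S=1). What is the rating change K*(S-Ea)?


Elo update: delta = K * (S - Ea), where S = 1 (wins)
S - Ea = 1 - 0.3599 = 0.6401
Rating change = 24 * 0.6401
= 15.36

15.36 rating points


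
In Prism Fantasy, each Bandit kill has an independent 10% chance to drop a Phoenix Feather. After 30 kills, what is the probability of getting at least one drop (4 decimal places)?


P(at least one) = 1 - P(none) = 1 - (1-p)^n
p = 10/100 = 0.1
1 - p = 0.9
(1 - p)^30 = 0.9^30 = 0.042391
P(at least one) = 1 - 0.042391 = 0.9576

0.9576


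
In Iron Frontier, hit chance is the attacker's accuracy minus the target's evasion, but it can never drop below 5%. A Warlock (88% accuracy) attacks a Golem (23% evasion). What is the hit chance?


accuracy - evasion = 88 - 23 = 65
Apply floor: max(65, 5) = 65
Hit chance = 65%

65%


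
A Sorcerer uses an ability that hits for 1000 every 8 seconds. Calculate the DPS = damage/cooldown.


DPS = damage / cooldown
= 1000 / 8
= 125.00

125.00 DPS


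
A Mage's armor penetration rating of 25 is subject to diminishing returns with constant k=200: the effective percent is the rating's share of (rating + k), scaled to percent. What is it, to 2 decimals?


effective% = rating / (rating + k) * 100
= 25 / (25 + 200) * 100
= 25 / 225 * 100
= 0.111111 * 100
= 11.11%

11.11%


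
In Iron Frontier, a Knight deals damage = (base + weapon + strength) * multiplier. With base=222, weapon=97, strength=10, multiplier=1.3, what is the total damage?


Sum base + weapon + str = 222 + 97 + 10 = 329
Multiply by 1.3:
329 * 1.3 = 427.7

427.7 damage


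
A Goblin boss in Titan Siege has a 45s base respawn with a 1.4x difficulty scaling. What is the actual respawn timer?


Respawn time = base * multiplier
= 45 * 1.4
= 63.0 seconds

63.0 seconds


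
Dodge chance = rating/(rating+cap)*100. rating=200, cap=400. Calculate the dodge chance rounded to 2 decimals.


dodge% = 200 / (200 + 400) * 100
= 200 / 600 * 100
= 0.333333 * 100
= 33.33%

33.33%


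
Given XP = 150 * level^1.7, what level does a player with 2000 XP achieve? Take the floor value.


XP = 150 * level^1.7, so level = (XP / 150)^(1/1.7)
= (2000 / 150)^(1/1.7)
= 13.3333^0.5882
= 4.5891
Floor: level = 4

level 4


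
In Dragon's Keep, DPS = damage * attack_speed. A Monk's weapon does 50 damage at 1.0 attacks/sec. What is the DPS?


DPS = damage * attack_speed
= 50 * 1.0
= 50.0

50.0 DPS


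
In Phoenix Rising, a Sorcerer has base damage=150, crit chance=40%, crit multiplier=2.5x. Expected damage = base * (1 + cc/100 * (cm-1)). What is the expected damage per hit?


E[dmg] = base * (1 + crit_chance * (crit_mult - 1))
cc as decimal = 40/100 = 0.4
cm - 1 = 2.5 - 1 = 1.5
Bonus factor = 0.4 * 1.5 = 0.6
Total multiplier = 1 + 0.6 = 1.6
Expected damage = 150 * 1.6 = 240.00

240.00 damage


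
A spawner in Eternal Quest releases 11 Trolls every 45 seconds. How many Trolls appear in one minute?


Spawns per minute = count * (60 / interval)
= 11 * (60 / 45)
= 11 * 1.3333
= 14.67

14.67 per minute


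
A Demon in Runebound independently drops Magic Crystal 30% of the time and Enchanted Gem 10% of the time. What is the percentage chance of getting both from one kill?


For independent events, P(both) = P(A) * P(B)
= 30% * 10%
= 300 / 100 %
= 3.0%

3.0%


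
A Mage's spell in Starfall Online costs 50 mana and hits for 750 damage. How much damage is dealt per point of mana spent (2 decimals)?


Efficiency = damage / mana
= 750 / 50
= 15.00

15.00 dmg/mana


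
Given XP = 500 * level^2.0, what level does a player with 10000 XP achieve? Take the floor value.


XP = 500 * level^2.0, so level = (XP / 500)^(1/2.0)
= (10000 / 500)^(1/2.0)
= 20.0^0.5
= 4.4721
Floor: level = 4

level 4


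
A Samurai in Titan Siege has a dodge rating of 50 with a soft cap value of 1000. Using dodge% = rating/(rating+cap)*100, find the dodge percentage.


dodge% = 50 / (50 + 1000) * 100
= 50 / 1050 * 100
= 0.047619 * 100
= 4.76%

4.76%


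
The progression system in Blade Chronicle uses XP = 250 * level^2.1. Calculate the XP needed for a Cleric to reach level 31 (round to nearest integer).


XP = 250 * level^2.1
Substitute level = 31:
XP = 250 * 31^2.1
= 250 * 1354.7512
= 338688

338688 XP


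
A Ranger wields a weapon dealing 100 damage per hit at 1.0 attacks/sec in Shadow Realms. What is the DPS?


DPS = damage * attack_speed
= 100 * 1.0
= 100.0

100.0 DPS


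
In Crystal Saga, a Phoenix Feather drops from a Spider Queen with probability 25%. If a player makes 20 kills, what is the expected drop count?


Expected drops = kills * (drop_rate / 100)
= 20 * (25 / 100)
= 20 * 0.25
= 5.0

5.0 drops


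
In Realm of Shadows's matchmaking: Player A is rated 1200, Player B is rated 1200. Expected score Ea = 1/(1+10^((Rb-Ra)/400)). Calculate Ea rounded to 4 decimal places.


Elo expected score: Ea = 1/(1 + 10^((Rb-Ra)/400))
Rb - Ra = 1200 - 1200 = 0
(Rb-Ra)/400 = 0/400 = 0.0
10^0.0 = 1.0
Ea = 1/(1 + 1.0) = 1/2.0 = 0.5000

0.5000


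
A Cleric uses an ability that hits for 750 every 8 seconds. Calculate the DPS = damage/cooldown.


DPS = damage / cooldown
= 750 / 8
= 93.75

93.75 DPS


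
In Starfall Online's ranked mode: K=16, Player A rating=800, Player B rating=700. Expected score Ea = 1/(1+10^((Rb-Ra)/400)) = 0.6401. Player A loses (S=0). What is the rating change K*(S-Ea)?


Elo update: delta = K * (S - Ea), where S = 0 (loses)
S - Ea = 0 - 0.6401 = -0.6401
Rating change = 16 * -0.6401
= -10.24

-10.24 rating points


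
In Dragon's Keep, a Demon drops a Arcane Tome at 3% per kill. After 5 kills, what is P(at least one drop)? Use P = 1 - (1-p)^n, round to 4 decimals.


P(at least one) = 1 - P(none) = 1 - (1-p)^n
p = 3/100 = 0.03
1 - p = 0.97
(1 - p)^5 = 0.97^5 = 0.858734
P(at least one) = 1 - 0.858734 = 0.1413

0.1413


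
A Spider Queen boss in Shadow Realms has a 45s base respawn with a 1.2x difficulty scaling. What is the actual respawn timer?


Respawn time = base * multiplier
= 45 * 1.2
= 54.0 seconds

54.0 seconds


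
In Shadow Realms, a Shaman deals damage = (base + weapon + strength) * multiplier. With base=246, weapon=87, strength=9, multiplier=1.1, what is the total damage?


Sum base + weapon + str = 246 + 87 + 9 = 342
Multiply by 1.1:
342 * 1.1 = 376.2

376.2 damage


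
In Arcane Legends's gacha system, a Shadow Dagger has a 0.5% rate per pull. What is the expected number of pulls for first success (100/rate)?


Expected pulls for a geometric distribution = 1/p = 100 / rate%
= 100 / 0.5
= 200.0

200.0 pulls


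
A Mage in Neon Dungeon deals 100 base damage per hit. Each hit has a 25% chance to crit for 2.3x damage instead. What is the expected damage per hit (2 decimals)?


E[dmg] = base * (1 + crit_chance * (crit_mult - 1))
cc as decimal = 25/100 = 0.25
cm - 1 = 2.3 - 1 = 1.3
Bonus factor = 0.25 * 1.3 = 0.325
Total multiplier = 1 + 0.325 = 1.325
Expected damage = 100 * 1.325 = 132.50

132.50 damage


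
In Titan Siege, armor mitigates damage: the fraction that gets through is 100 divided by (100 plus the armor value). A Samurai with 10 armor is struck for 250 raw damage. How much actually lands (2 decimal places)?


actual = 250 * 100 / (100 + 10)
= 250 * 100 / 110
= 25000 / 110
= 227.27

227.27 damage


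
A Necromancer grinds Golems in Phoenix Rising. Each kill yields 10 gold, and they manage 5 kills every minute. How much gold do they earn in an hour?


Gold per minute = 10 * 5 = 50
Gold per hour = 50 * 60 = 3000

3000 gold/hour


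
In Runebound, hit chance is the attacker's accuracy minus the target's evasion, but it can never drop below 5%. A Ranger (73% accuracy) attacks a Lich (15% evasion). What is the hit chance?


accuracy - evasion = 73 - 15 = 58
Apply floor: max(58, 5) = 58
Hit chance = 58%

58%


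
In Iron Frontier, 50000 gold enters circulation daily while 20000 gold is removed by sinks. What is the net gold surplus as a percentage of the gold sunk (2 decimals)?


Net gold = 50000 - 20000 = 30000
Inflation rate = net / sunk * 100 = 30000 / 20000 * 100
= 1.5 * 100
= 150.00%

150.00%


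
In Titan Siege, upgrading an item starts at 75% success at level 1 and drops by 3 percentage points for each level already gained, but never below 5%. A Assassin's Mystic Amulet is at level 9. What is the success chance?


raw_rate = 75 - 3 * (9 - 1)
= 75 - 3 * 8
= 75 - 24
= 51
Apply floor: max(51, 5) = 51%

51%


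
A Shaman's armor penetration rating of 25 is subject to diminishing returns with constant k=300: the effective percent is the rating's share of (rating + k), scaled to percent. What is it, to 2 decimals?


effective% = rating / (rating + k) * 100
= 25 / (25 + 300) * 100
= 25 / 325 * 100
= 0.076923 * 100
= 7.69%

7.69%


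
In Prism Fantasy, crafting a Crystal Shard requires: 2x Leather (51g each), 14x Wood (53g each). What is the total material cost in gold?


Cost breakdown:
  Leather: 2 * 51 = 102
  Wood: 14 * 53 = 742
Total = 102 + 742 = 844

844 gold


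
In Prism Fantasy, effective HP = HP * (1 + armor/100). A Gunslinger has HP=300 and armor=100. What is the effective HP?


EHP = 300 * (1 + 100/100)
= 300 * (1 + 1.0)
= 300 * 2.0
= 600.0

600.0 EHP


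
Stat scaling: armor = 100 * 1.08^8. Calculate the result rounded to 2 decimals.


value = base * growth^level
= 100 * 1.08^8
= 100 * 1.85093
= 185.09

185.09 armor


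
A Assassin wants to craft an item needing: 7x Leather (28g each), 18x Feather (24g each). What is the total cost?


Cost breakdown:
  Leather: 7 * 28 = 196
  Feather: 18 * 24 = 432
Total = 196 + 432 = 628

628 gold


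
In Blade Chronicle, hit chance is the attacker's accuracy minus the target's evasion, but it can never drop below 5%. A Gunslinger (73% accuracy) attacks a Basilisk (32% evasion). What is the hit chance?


accuracy - evasion = 73 - 32 = 41
Apply floor: max(41, 5) = 41
Hit chance = 41%

41%


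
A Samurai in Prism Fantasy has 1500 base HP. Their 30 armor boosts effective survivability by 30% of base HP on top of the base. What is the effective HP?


EHP = 1500 * (1 + 30/100)
= 1500 * (1 + 0.3)
= 1500 * 1.3
= 1950.0

1950.0 EHP


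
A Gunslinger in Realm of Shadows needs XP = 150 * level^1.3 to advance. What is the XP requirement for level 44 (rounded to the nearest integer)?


XP = 150 * level^1.3
Substitute level = 44:
XP = 150 * 44^1.3
= 150 * 136.9268
= 20539

20539 XP


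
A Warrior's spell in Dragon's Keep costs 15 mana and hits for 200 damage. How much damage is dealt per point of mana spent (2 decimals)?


Efficiency = damage / mana
= 200 / 15
= 13.33

13.33 dmg/mana


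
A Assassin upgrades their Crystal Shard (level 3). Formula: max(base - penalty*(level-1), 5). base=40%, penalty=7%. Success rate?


raw_rate = 40 - 7 * (3 - 1)
= 40 - 7 * 2
= 40 - 14
= 26
Apply floor: max(26, 5) = 26%

26%


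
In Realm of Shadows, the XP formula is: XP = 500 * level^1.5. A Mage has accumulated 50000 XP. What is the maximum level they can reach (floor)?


XP = 500 * level^1.5, so level = (XP / 500)^(1/1.5)
= (50000 / 500)^(1/1.5)
= 100.0^0.6667
= 21.5443
Floor: level = 21

level 21


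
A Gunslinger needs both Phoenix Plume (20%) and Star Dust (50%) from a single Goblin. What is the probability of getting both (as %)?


For independent events, P(both) = P(A) * P(B)
= 20% * 50%
= 1000 / 100 %
= 10.0%

10.0%


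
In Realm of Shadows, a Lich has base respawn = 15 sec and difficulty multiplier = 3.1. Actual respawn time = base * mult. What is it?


Respawn time = base * multiplier
= 15 * 3.1
= 46.5 seconds

46.5 seconds


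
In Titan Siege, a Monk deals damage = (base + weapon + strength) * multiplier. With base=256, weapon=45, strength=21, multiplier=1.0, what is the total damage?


Sum base + weapon + str = 256 + 45 + 21 = 322
Multiply by 1.0:
322 * 1.0 = 322.0

322.0 damage


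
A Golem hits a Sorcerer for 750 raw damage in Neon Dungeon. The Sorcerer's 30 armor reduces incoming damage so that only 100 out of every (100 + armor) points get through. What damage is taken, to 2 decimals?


actual = 750 * 100 / (100 + 30)
= 750 * 100 / 130
= 75000 / 130
= 576.92

576.92 damage


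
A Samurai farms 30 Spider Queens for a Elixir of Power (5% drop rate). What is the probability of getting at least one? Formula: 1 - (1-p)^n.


P(at least one) = 1 - P(none) = 1 - (1-p)^n
p = 5/100 = 0.05
1 - p = 0.95
(1 - p)^30 = 0.95^30 = 0.214639
P(at least one) = 1 - 0.214639 = 0.7854

0.7854


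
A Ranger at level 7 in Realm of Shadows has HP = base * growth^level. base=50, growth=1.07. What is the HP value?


value = base * growth^level
= 50 * 1.07^7
= 50 * 1.605781
= 80.29

80.29 HP


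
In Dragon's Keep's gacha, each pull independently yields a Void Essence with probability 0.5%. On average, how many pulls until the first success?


Expected pulls for a geometric distribution = 1/p = 100 / rate%
= 100 / 0.5
= 200.0

200.0 pulls


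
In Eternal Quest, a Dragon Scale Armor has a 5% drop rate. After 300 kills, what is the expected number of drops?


Expected drops = kills * (drop_rate / 100)
= 300 * (5 / 100)
= 300 * 0.05
= 15.0

15.0 drops


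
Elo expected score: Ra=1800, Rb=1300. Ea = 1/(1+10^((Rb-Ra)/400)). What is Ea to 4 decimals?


Elo expected score: Ea = 1/(1 + 10^((Rb-Ra)/400))
Rb - Ra = 1300 - 1800 = -500
(Rb-Ra)/400 = -500/400 = -1.25
10^-1.25 = 0.056234
Ea = 1/(1 + 0.056234) = 1/1.056234 = 0.9468

0.9468


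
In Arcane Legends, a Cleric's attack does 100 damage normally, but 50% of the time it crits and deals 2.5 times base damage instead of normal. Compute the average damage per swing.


E[dmg] = base * (1 + crit_chance * (crit_mult - 1))
cc as decimal = 50/100 = 0.5
cm - 1 = 2.5 - 1 = 1.5
Bonus factor = 0.5 * 1.5 = 0.75
Total multiplier = 1 + 0.75 = 1.75
Expected damage = 100 * 1.75 = 175.00

175.00 damage


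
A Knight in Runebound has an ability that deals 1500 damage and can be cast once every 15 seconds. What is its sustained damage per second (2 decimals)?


DPS = damage / cooldown
= 1500 / 15
= 100.00

100.00 DPS


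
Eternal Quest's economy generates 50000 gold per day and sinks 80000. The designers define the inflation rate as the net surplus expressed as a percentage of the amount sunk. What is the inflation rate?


Net gold = 50000 - 80000 = -30000
Inflation rate = net / sunk * 100 = -30000 / 80000 * 100
= -0.375 * 100
= -37.50%

-37.50%


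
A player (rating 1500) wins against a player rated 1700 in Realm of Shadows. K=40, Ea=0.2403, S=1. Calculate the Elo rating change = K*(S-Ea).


Elo update: delta = K * (S - Ea), where S = 1 (wins)
S - Ea = 1 - 0.2403 = 0.7597
Rating change = 40 * 0.7597
= 30.39

30.39 rating points


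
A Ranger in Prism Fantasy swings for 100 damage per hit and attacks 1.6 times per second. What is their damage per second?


DPS = damage * attack_speed
= 100 * 1.6
= 160.0

160.0 DPS


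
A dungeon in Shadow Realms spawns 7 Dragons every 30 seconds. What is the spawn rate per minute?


Spawns per minute = count * (60 / interval)
= 7 * (60 / 30)
= 7 * 2.0
= 14.0

14.0 per minute


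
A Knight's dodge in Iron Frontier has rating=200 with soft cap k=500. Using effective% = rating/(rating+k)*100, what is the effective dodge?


effective% = rating / (rating + k) * 100
= 200 / (200 + 500) * 100
= 200 / 700 * 100
= 0.285714 * 100
= 28.57%

28.57%


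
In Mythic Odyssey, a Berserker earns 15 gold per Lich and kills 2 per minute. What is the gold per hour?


Gold per minute = 15 * 2 = 30
Gold per hour = 30 * 60 = 1800

1800 gold/hour


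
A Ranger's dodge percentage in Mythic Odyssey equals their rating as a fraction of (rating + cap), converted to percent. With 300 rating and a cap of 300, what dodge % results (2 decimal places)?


dodge% = 300 / (300 + 300) * 100
= 300 / 600 * 100
= 0.5 * 100
= 50.00%

50.00%


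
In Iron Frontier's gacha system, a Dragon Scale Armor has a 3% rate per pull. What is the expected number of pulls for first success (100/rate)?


Expected pulls for a geometric distribution = 1/p = 100 / rate%
= 100 / 3
= 33.33

33.33 pulls


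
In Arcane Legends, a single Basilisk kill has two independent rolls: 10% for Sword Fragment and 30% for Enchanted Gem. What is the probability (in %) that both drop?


For independent events, P(both) = P(A) * P(B)
= 10% * 30%
= 300 / 100 %
= 3.0%

3.0%


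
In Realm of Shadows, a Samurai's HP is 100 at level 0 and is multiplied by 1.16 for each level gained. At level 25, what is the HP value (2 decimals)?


value = base * growth^level
= 100 * 1.16^25
= 100 * 40.874244
= 4087.42

4087.42 HP


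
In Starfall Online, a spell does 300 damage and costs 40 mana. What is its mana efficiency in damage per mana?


Efficiency = damage / mana
= 300 / 40
= 7.50

7.50 dmg/mana


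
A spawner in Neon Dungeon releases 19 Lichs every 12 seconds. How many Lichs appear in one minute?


Spawns per minute = count * (60 / interval)
= 19 * (60 / 12)
= 19 * 5.0
= 95.0

95.0 per minute


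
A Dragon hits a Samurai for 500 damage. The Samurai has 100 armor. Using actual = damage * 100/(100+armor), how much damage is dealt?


actual = 500 * 100 / (100 + 100)
= 500 * 100 / 200
= 50000 / 200
= 250.00

250.00 damage


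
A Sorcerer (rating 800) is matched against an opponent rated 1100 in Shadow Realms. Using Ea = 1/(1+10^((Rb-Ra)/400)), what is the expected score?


Elo expected score: Ea = 1/(1 + 10^((Rb-Ra)/400))
Rb - Ra = 1100 - 800 = 300
(Rb-Ra)/400 = 300/400 = 0.75
10^0.75 = 5.623413
Ea = 1/(1 + 5.623413) = 1/6.623413 = 0.1510

0.1510


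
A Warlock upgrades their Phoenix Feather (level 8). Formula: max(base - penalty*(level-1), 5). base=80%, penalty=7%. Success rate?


raw_rate = 80 - 7 * (8 - 1)
= 80 - 7 * 7
= 80 - 49
= 31
Apply floor: max(31, 5) = 31%

31%


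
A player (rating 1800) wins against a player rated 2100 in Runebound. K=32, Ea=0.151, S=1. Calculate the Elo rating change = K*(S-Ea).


Elo update: delta = K * (S - Ea), where S = 1 (wins)
S - Ea = 1 - 0.151 = 0.849
Rating change = 32 * 0.849
= 27.17

27.17 rating points


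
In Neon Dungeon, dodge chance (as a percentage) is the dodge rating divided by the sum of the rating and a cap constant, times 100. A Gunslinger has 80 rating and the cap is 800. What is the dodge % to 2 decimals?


dodge% = 80 / (80 + 800) * 100
= 80 / 880 * 100
= 0.090909 * 100
= 9.09%

9.09%


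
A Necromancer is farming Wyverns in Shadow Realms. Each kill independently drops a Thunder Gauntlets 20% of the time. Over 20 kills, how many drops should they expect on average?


Expected drops = kills * (drop_rate / 100)
= 20 * (20 / 100)
= 20 * 0.2
= 4.0

4.0 drops


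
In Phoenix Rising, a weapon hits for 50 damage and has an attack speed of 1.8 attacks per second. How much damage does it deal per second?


DPS = damage * attack_speed
= 50 * 1.8
= 90.0

90.0 DPS


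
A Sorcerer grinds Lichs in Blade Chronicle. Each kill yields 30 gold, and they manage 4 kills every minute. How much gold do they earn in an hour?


Gold per minute = 30 * 4 = 120
Gold per hour = 120 * 60 = 7200

7200 gold/hour


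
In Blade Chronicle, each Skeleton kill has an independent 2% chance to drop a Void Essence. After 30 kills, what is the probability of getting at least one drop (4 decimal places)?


P(at least one) = 1 - P(none) = 1 - (1-p)^n
p = 2/100 = 0.02
1 - p = 0.98
(1 - p)^30 = 0.98^30 = 0.545484
P(at least one) = 1 - 0.545484 = 0.4545

0.4545


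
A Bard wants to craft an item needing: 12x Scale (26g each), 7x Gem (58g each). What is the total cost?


Cost breakdown:
  Scale: 12 * 26 = 312
  Gem: 7 * 58 = 406
Total = 312 + 406 = 718

718 gold


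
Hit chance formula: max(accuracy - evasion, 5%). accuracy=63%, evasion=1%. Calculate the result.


accuracy - evasion = 63 - 1 = 62
Apply floor: max(62, 5) = 62
Hit chance = 62%

62%


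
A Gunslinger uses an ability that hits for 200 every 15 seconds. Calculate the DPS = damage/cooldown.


DPS = damage / cooldown
= 200 / 15
= 13.33

13.33 DPS


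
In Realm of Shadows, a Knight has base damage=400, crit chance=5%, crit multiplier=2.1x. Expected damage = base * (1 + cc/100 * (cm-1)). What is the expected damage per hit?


E[dmg] = base * (1 + crit_chance * (crit_mult - 1))
cc as decimal = 5/100 = 0.05
cm - 1 = 2.1 - 1 = 1.1
Bonus factor = 0.05 * 1.1 = 0.055
Total multiplier = 1 + 0.055 = 1.055
Expected damage = 400 * 1.055 = 422.00

422.00 damage


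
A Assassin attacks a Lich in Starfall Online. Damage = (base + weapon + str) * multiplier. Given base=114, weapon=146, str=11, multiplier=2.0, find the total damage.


Sum base + weapon + str = 114 + 146 + 11 = 271
Multiply by 2.0:
271 * 2.0 = 542.0

542.0 damage


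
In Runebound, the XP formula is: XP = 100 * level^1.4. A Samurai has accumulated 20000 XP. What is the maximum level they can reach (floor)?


XP = 100 * level^1.4, so level = (XP / 100)^(1/1.4)
= (20000 / 100)^(1/1.4)
= 200.0^0.7143
= 44.0142
Floor: level = 44

level 44


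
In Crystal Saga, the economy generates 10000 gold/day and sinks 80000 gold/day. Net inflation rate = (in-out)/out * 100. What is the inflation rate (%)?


Net gold = 10000 - 80000 = -70000
Inflation rate = net / sunk * 100 = -70000 / 80000 * 100
= -0.875 * 100
= -87.50%

-87.50%


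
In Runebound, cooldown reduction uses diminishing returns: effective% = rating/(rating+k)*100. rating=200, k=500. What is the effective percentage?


effective% = rating / (rating + k) * 100
= 200 / (200 + 500) * 100
= 200 / 700 * 100
= 0.285714 * 100
= 28.57%

28.57%


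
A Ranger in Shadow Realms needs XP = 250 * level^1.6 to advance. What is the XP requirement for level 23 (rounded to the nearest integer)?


XP = 250 * level^1.6
Substitute level = 23:
XP = 250 * 23^1.6
= 250 * 150.9262
= 37732

37732 XP


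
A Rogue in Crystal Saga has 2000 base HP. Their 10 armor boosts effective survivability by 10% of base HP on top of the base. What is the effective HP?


EHP = 2000 * (1 + 10/100)
= 2000 * (1 + 0.1)
= 2000 * 1.1
= 2200.0

2200.0 EHP


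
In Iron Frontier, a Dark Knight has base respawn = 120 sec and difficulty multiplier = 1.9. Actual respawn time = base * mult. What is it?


Respawn time = base * multiplier
= 120 * 1.9
= 228.0 seconds

228.0 seconds


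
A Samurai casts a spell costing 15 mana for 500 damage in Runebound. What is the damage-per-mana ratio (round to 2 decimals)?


Efficiency = damage / mana
= 500 / 15
= 33.33

33.33 dmg/mana


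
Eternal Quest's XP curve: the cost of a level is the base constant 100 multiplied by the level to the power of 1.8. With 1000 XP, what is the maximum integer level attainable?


XP = 100 * level^1.8, so level = (XP / 100)^(1/1.8)
= (1000 / 100)^(1/1.8)
= 10.0^0.5556
= 3.5938
Floor: level = 3

level 3


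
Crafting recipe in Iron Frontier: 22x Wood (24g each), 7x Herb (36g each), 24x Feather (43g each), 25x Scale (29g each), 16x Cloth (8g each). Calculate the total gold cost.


Cost breakdown:
  Wood: 22 * 24 = 528
  Herb: 7 * 36 = 252
  Feather: 24 * 43 = 1032
  Scale: 25 * 29 = 725
  Cloth: 16 * 8 = 128
Total = 528 + 252 + 1032 + 725 + 128 = 2665

2665 gold


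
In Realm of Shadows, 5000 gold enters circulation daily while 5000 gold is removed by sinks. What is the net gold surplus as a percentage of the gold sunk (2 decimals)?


Net gold = 5000 - 5000 = 0
Inflation rate = net / sunk * 100 = 0 / 5000 * 100
= 0.0 * 100
= 0.00%

0.00%


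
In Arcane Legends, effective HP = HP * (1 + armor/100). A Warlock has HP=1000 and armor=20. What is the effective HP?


EHP = 1000 * (1 + 20/100)
= 1000 * (1 + 0.2)
= 1000 * 1.2
= 1200.0

1200.0 EHP


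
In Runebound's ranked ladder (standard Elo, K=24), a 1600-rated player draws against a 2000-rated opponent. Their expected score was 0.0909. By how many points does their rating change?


Elo update: delta = K * (S - Ea), where S = 0.5 (draws)
S - Ea = 0.5 - 0.0909 = 0.4091
Rating change = 24 * 0.4091
= 9.82

9.82 rating points


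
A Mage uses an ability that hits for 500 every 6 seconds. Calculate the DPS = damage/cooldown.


DPS = damage / cooldown
= 500 / 6
= 83.33

83.33 DPS


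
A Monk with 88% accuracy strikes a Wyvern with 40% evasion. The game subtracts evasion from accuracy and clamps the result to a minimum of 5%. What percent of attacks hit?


accuracy - evasion = 88 - 40 = 48
Apply floor: max(48, 5) = 48
Hit chance = 48%

48%


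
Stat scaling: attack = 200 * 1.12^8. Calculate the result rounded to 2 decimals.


value = base * growth^level
= 200 * 1.12^8
= 200 * 2.475963
= 495.19

495.19 attack


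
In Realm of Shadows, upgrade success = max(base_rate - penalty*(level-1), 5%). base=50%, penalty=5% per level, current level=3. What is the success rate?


raw_rate = 50 - 5 * (3 - 1)
= 50 - 5 * 2
= 50 - 10
= 40
Apply floor: max(40, 5) = 40%

40%


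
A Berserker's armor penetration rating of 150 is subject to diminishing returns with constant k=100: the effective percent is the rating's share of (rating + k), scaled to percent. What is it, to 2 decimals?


effective% = rating / (rating + k) * 100
= 150 / (150 + 100) * 100
= 150 / 250 * 100
= 0.6 * 100
= 60.00%

60.00%


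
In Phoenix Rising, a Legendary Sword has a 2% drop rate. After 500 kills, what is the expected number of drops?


Expected drops = kills * (drop_rate / 100)
= 500 * (2 / 100)
= 500 * 0.02
= 10.0

10.0 drops


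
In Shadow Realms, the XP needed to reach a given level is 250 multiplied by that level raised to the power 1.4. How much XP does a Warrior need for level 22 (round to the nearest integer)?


XP = 250 * level^1.4
Substitute level = 22:
XP = 250 * 22^1.4
= 250 * 75.7516
= 18938

18938 XP


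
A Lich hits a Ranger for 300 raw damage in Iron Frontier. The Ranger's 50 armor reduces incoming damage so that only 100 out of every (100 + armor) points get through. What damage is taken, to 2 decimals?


actual = 300 * 100 / (100 + 50)
= 300 * 100 / 150
= 30000 / 150
= 200.00

200.00 damage


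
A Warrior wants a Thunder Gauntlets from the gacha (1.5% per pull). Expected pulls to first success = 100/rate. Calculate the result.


Expected pulls for a geometric distribution = 1/p = 100 / rate%
= 100 / 1.5
= 66.67

66.67 pulls


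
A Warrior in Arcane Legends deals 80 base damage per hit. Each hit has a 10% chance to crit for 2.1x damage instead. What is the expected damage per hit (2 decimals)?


E[dmg] = base * (1 + crit_chance * (crit_mult - 1))
cc as decimal = 10/100 = 0.1
cm - 1 = 2.1 - 1 = 1.1
Bonus factor = 0.1 * 1.1 = 0.11
Total multiplier = 1 + 0.11 = 1.11
Expected damage = 80 * 1.11 = 88.80

88.80 damage


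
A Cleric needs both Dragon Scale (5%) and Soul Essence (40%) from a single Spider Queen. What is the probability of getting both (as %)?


For independent events, P(both) = P(A) * P(B)
= 5% * 40%
= 200 / 100 %
= 2.0%

2.0%


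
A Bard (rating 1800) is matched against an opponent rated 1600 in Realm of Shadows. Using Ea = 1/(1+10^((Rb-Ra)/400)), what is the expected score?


Elo expected score: Ea = 1/(1 + 10^((Rb-Ra)/400))
Rb - Ra = 1600 - 1800 = -200
(Rb-Ra)/400 = -200/400 = -0.5
10^-0.5 = 0.316228
Ea = 1/(1 + 0.316228) = 1/1.316228 = 0.7597

0.7597


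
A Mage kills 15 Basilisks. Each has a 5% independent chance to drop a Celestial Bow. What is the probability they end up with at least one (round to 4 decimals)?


P(at least one) = 1 - P(none) = 1 - (1-p)^n
p = 5/100 = 0.05
1 - p = 0.95
(1 - p)^15 = 0.95^15 = 0.463291
P(at least one) = 1 - 0.463291 = 0.5367

0.5367


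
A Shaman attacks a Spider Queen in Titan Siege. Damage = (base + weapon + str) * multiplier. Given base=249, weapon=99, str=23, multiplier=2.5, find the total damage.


Sum base + weapon + str = 249 + 99 + 23 = 371
Multiply by 2.5:
371 * 2.5 = 927.5

927.5 damage


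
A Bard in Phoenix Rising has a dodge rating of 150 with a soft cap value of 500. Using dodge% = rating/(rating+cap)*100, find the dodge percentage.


dodge% = 150 / (150 + 500) * 100
= 150 / 650 * 100
= 0.230769 * 100
= 23.08%

23.08%


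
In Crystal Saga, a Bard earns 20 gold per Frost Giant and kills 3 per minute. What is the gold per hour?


Gold per minute = 20 * 3 = 60
Gold per hour = 60 * 60 = 3600

3600 gold/hour


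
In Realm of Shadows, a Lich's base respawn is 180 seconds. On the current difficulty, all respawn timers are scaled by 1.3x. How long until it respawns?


Respawn time = base * multiplier
= 180 * 1.3
= 234.0 seconds

234.0 seconds


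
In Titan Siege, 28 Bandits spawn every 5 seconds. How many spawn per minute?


Spawns per minute = count * (60 / interval)
= 28 * (60 / 5)
= 28 * 12.0
= 336.0

336.0 per minute


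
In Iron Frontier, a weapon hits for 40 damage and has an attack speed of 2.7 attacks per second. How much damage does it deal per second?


DPS = damage * attack_speed
= 40 * 2.7
= 108.0

108.0 DPS


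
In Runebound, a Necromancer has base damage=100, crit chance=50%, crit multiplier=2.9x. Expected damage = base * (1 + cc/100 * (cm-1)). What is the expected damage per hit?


E[dmg] = base * (1 + crit_chance * (crit_mult - 1))
cc as decimal = 50/100 = 0.5
cm - 1 = 2.9 - 1 = 1.9
Bonus factor = 0.5 * 1.9 = 0.95
Total multiplier = 1 + 0.95 = 1.95
Expected damage = 100 * 1.95 = 195.00

195.00 damage


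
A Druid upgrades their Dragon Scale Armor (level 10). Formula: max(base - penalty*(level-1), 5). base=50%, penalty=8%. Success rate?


raw_rate = 50 - 8 * (10 - 1)
= 50 - 8 * 9
= 50 - 72
= -22
Apply floor: max(-22, 5) = 5%

5%


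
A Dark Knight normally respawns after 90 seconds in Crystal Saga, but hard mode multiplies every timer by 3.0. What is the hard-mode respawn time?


Respawn time = base * multiplier
= 90 * 3.0
= 270.0 seconds

270.0 seconds


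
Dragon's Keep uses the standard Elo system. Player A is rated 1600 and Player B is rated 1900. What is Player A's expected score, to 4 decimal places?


Elo expected score: Ea = 1/(1 + 10^((Rb-Ra)/400))
Rb - Ra = 1900 - 1600 = 300
(Rb-Ra)/400 = 300/400 = 0.75
10^0.75 = 5.623413
Ea = 1/(1 + 5.623413) = 1/6.623413 = 0.1510

0.1510


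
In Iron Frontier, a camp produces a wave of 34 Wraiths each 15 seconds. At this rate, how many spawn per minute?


Spawns per minute = count * (60 / interval)
= 34 * (60 / 15)
= 34 * 4.0
= 136.0

136.0 per minute


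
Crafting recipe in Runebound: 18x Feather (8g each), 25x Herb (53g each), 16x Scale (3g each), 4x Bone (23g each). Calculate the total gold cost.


Cost breakdown:
  Feather: 18 * 8 = 144
  Herb: 25 * 53 = 1325
  Scale: 16 * 3 = 48
  Bone: 4 * 23 = 92
Total = 144 + 1325 + 48 + 92 = 1609

1609 gold


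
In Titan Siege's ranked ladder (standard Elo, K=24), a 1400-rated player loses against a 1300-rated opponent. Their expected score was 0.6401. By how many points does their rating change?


Elo update: delta = K * (S - Ea), where S = 0 (loses)
S - Ea = 0 - 0.6401 = -0.6401
Rating change = 24 * -0.6401
= -15.36

-15.36 rating points


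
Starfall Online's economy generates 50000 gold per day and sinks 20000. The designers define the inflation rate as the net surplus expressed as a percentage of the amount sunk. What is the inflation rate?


Net gold = 50000 - 20000 = 30000
Inflation rate = net / sunk * 100 = 30000 / 20000 * 100
= 1.5 * 100
= 150.00%

150.00%


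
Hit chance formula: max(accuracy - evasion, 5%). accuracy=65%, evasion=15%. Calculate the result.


accuracy - evasion = 65 - 15 = 50
Apply floor: max(50, 5) = 50
Hit chance = 50%

50%


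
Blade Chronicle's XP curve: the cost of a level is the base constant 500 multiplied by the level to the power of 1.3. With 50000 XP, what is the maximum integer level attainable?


XP = 500 * level^1.3, so level = (XP / 500)^(1/1.3)
= (50000 / 500)^(1/1.3)
= 100.0^0.7692
= 34.5511
Floor: level = 34

level 34


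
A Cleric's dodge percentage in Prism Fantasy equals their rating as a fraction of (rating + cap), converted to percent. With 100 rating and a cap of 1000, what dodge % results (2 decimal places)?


dodge% = 100 / (100 + 1000) * 100
= 100 / 1100 * 100
= 0.090909 * 100
= 9.09%

9.09%


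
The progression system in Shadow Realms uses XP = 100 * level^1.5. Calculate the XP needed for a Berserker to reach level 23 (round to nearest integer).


XP = 100 * level^1.5
Substitute level = 23:
XP = 100 * 23^1.5
= 100 * 110.3041
= 11030

11030 XP


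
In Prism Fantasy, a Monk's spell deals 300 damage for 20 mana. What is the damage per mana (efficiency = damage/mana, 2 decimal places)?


Efficiency = damage / mana
= 300 / 20
= 15.00

15.00 dmg/mana


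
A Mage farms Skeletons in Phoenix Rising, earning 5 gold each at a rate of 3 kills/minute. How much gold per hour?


Gold per minute = 5 * 3 = 15
Gold per hour = 15 * 60 = 900

900 gold/hour


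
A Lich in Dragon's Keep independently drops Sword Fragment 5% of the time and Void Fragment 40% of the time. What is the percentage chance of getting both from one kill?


For independent events, P(both) = P(A) * P(B)
= 5% * 40%
= 200 / 100 %
= 2.0%

2.0%


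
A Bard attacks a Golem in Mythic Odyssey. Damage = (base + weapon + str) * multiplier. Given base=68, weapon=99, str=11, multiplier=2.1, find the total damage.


Sum base + weapon + str = 68 + 99 + 11 = 178
Multiply by 2.1:
178 * 2.1 = 373.8

373.8 damage


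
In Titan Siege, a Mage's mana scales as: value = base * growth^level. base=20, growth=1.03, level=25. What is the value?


value = base * growth^level
= 20 * 1.03^25
= 20 * 2.093778
= 41.88

41.88 mana


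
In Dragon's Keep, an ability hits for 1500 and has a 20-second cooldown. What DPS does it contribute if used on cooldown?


DPS = damage / cooldown
= 1500 / 20
= 75.00

75.00 DPS


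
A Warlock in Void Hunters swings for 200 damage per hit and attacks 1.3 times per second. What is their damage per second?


DPS = damage * attack_speed
= 200 * 1.3
= 260.0

260.0 DPS


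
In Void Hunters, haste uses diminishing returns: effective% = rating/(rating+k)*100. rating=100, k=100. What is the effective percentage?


effective% = rating / (rating + k) * 100
= 100 / (100 + 100) * 100
= 100 / 200 * 100
= 0.5 * 100
= 50.00%

50.00%


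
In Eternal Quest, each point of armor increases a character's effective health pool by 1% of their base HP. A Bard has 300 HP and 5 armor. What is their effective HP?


EHP = 300 * (1 + 5/100)
= 300 * (1 + 0.05)
= 300 * 1.05
= 315.0

315.0 EHP


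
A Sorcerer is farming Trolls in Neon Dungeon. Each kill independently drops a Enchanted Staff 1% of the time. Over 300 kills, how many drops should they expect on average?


Expected drops = kills * (drop_rate / 100)
= 300 * (1 / 100)
= 300 * 0.01
= 3.0

3.0 drops


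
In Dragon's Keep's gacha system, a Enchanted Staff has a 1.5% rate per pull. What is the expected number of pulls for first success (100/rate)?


Expected pulls for a geometric distribution = 1/p = 100 / rate%
= 100 / 1.5
= 66.67

66.67 pulls


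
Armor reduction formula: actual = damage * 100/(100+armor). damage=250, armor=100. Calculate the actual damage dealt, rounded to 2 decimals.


actual = 250 * 100 / (100 + 100)
= 250 * 100 / 200
= 25000 / 200
= 125.00

125.00 damage


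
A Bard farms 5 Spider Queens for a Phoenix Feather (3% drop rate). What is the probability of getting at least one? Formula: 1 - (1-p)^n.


P(at least one) = 1 - P(none) = 1 - (1-p)^n
p = 3/100 = 0.03
1 - p = 0.97
(1 - p)^5 = 0.97^5 = 0.858734
P(at least one) = 1 - 0.858734 = 0.1413

0.1413


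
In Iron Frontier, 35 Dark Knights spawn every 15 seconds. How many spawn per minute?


Spawns per minute = count * (60 / interval)
= 35 * (60 / 15)
= 35 * 4.0
= 140.0

140.0 per minute


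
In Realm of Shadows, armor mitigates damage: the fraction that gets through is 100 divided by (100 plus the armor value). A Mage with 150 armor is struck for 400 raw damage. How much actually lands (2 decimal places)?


actual = 400 * 100 / (100 + 150)
= 400 * 100 / 250
= 40000 / 250
= 160.00

160.00 damage


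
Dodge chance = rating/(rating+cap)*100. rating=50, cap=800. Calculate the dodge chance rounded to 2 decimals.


dodge% = 50 / (50 + 800) * 100
= 50 / 850 * 100
= 0.058824 * 100
= 5.88%

5.88%


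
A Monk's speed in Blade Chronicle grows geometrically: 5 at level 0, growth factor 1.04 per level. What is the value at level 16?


value = base * growth^level
= 5 * 1.04^16
= 5 * 1.872981
= 9.36

9.36 speed


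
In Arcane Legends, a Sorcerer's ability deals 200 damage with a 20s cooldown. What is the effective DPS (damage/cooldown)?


DPS = damage / cooldown
= 200 / 20
= 10.00

10.00 DPS


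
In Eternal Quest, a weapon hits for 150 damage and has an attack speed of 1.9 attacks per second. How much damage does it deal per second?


DPS = damage * attack_speed
= 150 * 1.9
= 285.0

285.0 DPS


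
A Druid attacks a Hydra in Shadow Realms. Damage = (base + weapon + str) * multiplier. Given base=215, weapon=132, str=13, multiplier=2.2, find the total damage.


Sum base + weapon + str = 215 + 132 + 13 = 360
Multiply by 2.2:
360 * 2.2 = 792.0

792.0 damage
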